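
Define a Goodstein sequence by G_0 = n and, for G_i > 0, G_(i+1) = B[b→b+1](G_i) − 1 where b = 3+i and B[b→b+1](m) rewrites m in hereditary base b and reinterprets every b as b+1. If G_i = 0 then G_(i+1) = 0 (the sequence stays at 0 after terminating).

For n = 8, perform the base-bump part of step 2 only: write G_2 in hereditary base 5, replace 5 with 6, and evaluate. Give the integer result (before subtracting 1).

12

G_0 = 8. HB_3(8) = 2·3 + 2. Bump = 10. G_1 = 9.
G_1 = 9. HB_4(9) = 2·4 + 1. Bump = 11. G_2 = 10.
G_2 = 10. HB_5(10) = 2·5. Bump = 12. G_3 = 11.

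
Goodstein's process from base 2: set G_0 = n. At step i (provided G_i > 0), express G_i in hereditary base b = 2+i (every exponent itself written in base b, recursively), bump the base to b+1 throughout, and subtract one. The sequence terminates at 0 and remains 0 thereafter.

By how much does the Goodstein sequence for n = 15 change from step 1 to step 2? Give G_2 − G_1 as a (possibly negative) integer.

1172

G_0=15  [base 2] 2^(2 + 1) + 2^2 + 2 + 1  →[2↦3]→  3^(3 + 1) + 3^3 + 3 + 1 = 112  −1 ⇒ G_1=111
G_1=111  [base 3] 3^(3 + 1) + 3^3 + 3  →[3↦4]→  4^(4 + 1) + 4^4 + 4 = 1284  −1 ⇒ G_2=1283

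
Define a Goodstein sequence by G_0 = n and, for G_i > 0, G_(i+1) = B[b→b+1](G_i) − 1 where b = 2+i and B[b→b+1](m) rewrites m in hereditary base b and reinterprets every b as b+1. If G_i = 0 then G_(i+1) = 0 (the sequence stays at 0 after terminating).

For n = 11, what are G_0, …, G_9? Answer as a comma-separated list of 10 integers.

11, 84, 1027, 15627, 279937, 5764801, 134217727, 2749609302, 70077777775, 1997331745490

G_0 = 11. HB_2(11) = 2^(2 + 1) + 2 + 1. Bump = 85. G_1 = 84.
G_1 = 84. HB_3(84) = 3^(3 + 1) + 3. Bump = 1028. G_2 = 1027.
G_2 = 1027. HB_4(1027) = 4^(4 + 1) + 3. Bump = 15628. G_3 = 15627.
G_3 = 15627. HB_5(15627) = 5^(5 + 1) + 2. Bump = 279938. G_4 = 279937.
G_4 = 279937. HB_6(279937) = 6^(6 + 1) + 1. Bump = 5764802. G_5 = 5764801.
G_5 = 5764801. HB_7(5764801) = 7^(7 + 1). Bump = 134217728. G_6 = 134217727.
G_6 = 134217727. HB_8(134217727) = 7·8^8 + 7·8^7 + 7·8^6 + 7·8^5 + 7·8^4 + 7·8^3 + 7·8^2 + 7·8 + 7. Bump = 2749609303. G_7 = 2749609302.
G_7 = 2749609302. HB_9(2749609302) = 7·9^9 + 7·9^7 + 7·9^6 + 7·9^5 + 7·9^4 + 7·9^3 + 7·9^2 + 7·9 + 6. Bump = 70077777776. G_8 = 70077777775.
G_8 = 70077777775. HB_10(70077777775) = 7·10^10 + 7·10^7 + 7·10^6 + 7·10^5 + 7·10^4 + 7·10^3 + 7·10^2 + 7·10 + 5. Bump = 1997331745491. G_9 = 1997331745490.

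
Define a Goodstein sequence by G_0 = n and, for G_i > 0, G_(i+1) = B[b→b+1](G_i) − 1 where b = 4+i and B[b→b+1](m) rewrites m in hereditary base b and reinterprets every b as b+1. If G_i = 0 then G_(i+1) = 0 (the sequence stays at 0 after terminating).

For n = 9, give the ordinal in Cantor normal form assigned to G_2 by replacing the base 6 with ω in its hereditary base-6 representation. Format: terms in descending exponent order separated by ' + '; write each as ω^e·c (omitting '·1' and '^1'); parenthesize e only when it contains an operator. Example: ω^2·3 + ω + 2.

ω + 5

G_0 = 9. HB_4(9) = 2·4 + 1. Bump = 11. G_1 = 10.
G_1 = 10. HB_5(10) = 2·5. Bump = 12. G_2 = 11.
G_2 = 11. HB_6(11) = 6 + 5. Bump = 12. G_3 = 11.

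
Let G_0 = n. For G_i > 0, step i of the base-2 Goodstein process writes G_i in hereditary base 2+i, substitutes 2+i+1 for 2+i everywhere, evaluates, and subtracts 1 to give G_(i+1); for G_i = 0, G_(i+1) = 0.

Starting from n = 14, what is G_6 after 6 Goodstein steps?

G_0 = 14. HB_2(14) = 2^(2 + 1) + 2^2 + 2. Bump = 111. G_1 = 110.
G_1 = 110. HB_3(110) = 3^(3 + 1) + 3^3 + 2. Bump = 1282. G_2 = 1281.
G_2 = 1281. HB_4(1281) = 4^(4 + 1) + 4^4 + 1. Bump = 18751. G_3 = 18750.
G_3 = 18750. HB_5(18750) = 5^(5 + 1) + 5^5. Bump = 326592. G_4 = 326591.
G_4 = 326591. HB_6(326591) = 6^(6 + 1) + 5·6^5 + 5·6^4 + 5·6^3 + 5·6^2 + 5·6 + 5. Bump = 5862841. G_5 = 5862840.
G_5 = 5862840. HB_7(5862840) = 7^(7 + 1) + 5·7^5 + 5·7^4 + 5·7^3 + 5·7^2 + 5·7 + 4. Bump = 134404972. G_6 = 134404971.

134404971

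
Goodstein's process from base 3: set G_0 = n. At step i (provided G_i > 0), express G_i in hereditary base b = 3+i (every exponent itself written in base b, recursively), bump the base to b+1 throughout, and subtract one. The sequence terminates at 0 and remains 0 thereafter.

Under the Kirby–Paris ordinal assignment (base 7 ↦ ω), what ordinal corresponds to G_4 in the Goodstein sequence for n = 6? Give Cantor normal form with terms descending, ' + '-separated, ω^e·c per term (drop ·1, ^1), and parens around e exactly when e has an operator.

ω

step 0: 6 = 2·3; sub 4 for 3: 2·4; = 8; G_1 = 8−1 = 7
step 1: 7 = 4 + 3; sub 5 for 4: 5 + 3; = 8; G_2 = 8−1 = 7
step 2: 7 = 5 + 2; sub 6 for 5: 6 + 2; = 8; G_3 = 8−1 = 7
step 3: 7 = 6 + 1; sub 7 for 6: 7 + 1; = 8; G_4 = 8−1 = 7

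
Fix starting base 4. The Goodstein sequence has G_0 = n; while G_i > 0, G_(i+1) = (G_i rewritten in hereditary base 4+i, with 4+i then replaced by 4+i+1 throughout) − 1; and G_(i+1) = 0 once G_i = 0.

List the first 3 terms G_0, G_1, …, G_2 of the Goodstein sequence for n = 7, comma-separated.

7, 7, 7

G_0=7  [base 4] 4 + 3  →[4↦5]→  5 + 3 = 8  −1 ⇒ G_1=7
G_1=7  [base 5] 5 + 2  →[5↦6]→  6 + 2 = 8  −1 ⇒ G_2=7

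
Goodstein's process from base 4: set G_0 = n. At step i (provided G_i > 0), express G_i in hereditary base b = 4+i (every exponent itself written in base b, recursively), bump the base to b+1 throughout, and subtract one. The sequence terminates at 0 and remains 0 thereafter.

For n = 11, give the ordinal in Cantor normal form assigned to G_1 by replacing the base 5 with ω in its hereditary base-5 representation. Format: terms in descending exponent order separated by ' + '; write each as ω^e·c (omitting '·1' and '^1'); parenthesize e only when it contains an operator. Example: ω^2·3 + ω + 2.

ω·2 + 2

G_0=11  [base 4] 2·4 + 3  →[4↦5]→  2·5 + 3 = 13  −1 ⇒ G_1=12
G_1=12  [base 5] 2·5 + 2  →[5↦6]→  2·6 + 2 = 14  −1 ⇒ G_2=13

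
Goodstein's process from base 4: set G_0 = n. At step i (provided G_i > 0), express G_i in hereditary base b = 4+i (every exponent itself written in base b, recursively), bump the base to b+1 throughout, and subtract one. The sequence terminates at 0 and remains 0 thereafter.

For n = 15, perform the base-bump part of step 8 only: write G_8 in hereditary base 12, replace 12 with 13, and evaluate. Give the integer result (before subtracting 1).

i=0: 15 = 3·4 + 3 (b=4); 4→5: 3·5 + 3 = 18; 18−1 = 17
i=1: 17 = 3·5 + 2 (b=5); 5→6: 3·6 + 2 = 20; 20−1 = 19
i=2: 19 = 3·6 + 1 (b=6); 6→7: 3·7 + 1 = 22; 22−1 = 21
i=3: 21 = 3·7 (b=7); 7→8: 3·8 = 24; 24−1 = 23
i=4: 23 = 2·8 + 7 (b=8); 8→9: 2·9 + 7 = 25; 25−1 = 24
i=5: 24 = 2·9 + 6 (b=9); 9→10: 2·10 + 6 = 26; 26−1 = 25
i=6: 25 = 2·10 + 5 (b=10); 10→11: 2·11 + 5 = 27; 27−1 = 26
i=7: 26 = 2·11 + 4 (b=11); 11→12: 2·12 + 4 = 28; 28−1 = 27

29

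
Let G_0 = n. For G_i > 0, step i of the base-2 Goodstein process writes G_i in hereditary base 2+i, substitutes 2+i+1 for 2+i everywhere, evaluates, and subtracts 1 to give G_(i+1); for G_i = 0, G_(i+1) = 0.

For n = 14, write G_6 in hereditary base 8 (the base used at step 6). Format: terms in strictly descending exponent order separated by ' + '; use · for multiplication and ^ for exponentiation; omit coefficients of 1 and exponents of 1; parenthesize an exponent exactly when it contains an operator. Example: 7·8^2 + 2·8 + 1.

8^(8 + 1) + 5·8^5 + 5·8^4 + 5·8^3 + 5·8^2 + 5·8 + 3

G_0=14  [base 2] 2^(2 + 1) + 2^2 + 2  →[2↦3]→  3^(3 + 1) + 3^3 + 3 = 111  −1 ⇒ G_1=110
G_1=110  [base 3] 3^(3 + 1) + 3^3 + 2  →[3↦4]→  4^(4 + 1) + 4^4 + 2 = 1282  −1 ⇒ G_2=1281
G_2=1281  [base 4] 4^(4 + 1) + 4^4 + 1  →[4↦5]→  5^(5 + 1) + 5^5 + 1 = 18751  −1 ⇒ G_3=18750
G_3=18750  [base 5] 5^(5 + 1) + 5^5  →[5↦6]→  6^(6 + 1) + 6^6 = 326592  −1 ⇒ G_4=326591
G_4=326591  [base 6] 6^(6 + 1) + 5·6^5 + 5·6^4 + 5·6^3 + 5·6^2 + 5·6 + 5  →[6↦7]→  7^(7 + 1) + 5·7^5 + 5·7^4 + 5·7^3 + 5·7^2 + 5·7 + 5 = 5862841  −1 ⇒ G_5=5862840
G_5=5862840  [base 7] 7^(7 + 1) + 5·7^5 + 5·7^4 + 5·7^3 + 5·7^2 + 5·7 + 4  →[7↦8]→  8^(8 + 1) + 5·8^5 + 5·8^4 + 5·8^3 + 5·8^2 + 5·8 + 4 = 134404972  −1 ⇒ G_6=134404971
G_6=134404971  [base 8] 8^(8 + 1) + 5·8^5 + 5·8^4 + 5·8^3 + 5·8^2 + 5·8 + 3  →[8↦9]→  9^(9 + 1) + 5·9^5 + 5·9^4 + 5·9^3 + 5·9^2 + 5·9 + 3 = 3487116549  −1 ⇒ G_7=3487116548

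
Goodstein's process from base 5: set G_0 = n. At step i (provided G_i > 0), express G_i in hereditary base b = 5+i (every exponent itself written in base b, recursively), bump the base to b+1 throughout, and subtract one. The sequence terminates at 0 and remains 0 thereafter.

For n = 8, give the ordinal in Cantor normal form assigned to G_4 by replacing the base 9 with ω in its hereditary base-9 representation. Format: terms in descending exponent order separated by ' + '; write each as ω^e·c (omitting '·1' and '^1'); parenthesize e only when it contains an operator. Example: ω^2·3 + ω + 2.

8

i=0: 8 = 5 + 3 (b=5); 5→6: 6 + 3 = 9; 9−1 = 8
i=1: 8 = 6 + 2 (b=6); 6→7: 7 + 2 = 9; 9−1 = 8
i=2: 8 = 7 + 1 (b=7); 7→8: 8 + 1 = 9; 9−1 = 8
i=3: 8 = 8 (b=8); 8→9: 9 = 9; 9−1 = 8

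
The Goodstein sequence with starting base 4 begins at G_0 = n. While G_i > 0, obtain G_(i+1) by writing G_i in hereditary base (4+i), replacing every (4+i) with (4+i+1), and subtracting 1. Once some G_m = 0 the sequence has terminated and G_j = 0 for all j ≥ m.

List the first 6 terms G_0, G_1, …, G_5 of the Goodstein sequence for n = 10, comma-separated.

10, 11, 12, 13, 13, 13

i=0: 10 = 2·4 + 2 (b=4); 4→5: 2·5 + 2 = 12; 12−1 = 11
i=1: 11 = 2·5 + 1 (b=5); 5→6: 2·6 + 1 = 13; 13−1 = 12
i=2: 12 = 2·6 (b=6); 6→7: 2·7 = 14; 14−1 = 13
i=3: 13 = 7 + 6 (b=7); 7→8: 8 + 6 = 14; 14−1 = 13
i=4: 13 = 8 + 5 (b=8); 8→9: 9 + 5 = 14; 14−1 = 13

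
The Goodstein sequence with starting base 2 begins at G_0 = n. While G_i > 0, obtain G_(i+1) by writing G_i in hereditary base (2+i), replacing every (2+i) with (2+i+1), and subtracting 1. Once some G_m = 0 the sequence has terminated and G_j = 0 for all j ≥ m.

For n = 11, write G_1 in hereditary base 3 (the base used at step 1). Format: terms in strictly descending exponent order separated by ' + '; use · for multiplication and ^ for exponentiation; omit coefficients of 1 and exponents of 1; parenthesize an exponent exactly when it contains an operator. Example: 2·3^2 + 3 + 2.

G_0=11  [base 2] 2^(2 + 1) + 2 + 1  →[2↦3]→  3^(3 + 1) + 3 + 1 = 85  −1 ⇒ G_1=84
G_1=84  [base 3] 3^(3 + 1) + 3  →[3↦4]→  4^(4 + 1) + 4 = 1028  −1 ⇒ G_2=1027

3^(3 + 1) + 3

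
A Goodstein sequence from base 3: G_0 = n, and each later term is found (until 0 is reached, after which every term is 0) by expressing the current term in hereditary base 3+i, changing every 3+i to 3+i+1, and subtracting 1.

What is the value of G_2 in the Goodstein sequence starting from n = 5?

base 3: 5 = 3 + 2; at 4: 4 + 2 = 6; next = 5
base 4: 5 = 4 + 1; at 5: 5 + 1 = 6; next = 5
base 5: 5 = 5; at 6: 6 = 6; next = 5

5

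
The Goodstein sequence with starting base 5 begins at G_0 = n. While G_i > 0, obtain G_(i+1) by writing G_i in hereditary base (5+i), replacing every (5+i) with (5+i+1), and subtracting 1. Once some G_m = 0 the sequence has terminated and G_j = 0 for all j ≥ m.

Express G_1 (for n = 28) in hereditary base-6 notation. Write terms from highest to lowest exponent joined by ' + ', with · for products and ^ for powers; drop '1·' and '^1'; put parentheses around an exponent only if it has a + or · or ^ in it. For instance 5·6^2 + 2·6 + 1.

6^2 + 2

step 0: 28 = 5^2 + 3; sub 6 for 5: 6^2 + 3; = 39; G_1 = 39−1 = 38
step 1: 38 = 6^2 + 2; sub 7 for 6: 7^2 + 2; = 51; G_2 = 51−1 = 50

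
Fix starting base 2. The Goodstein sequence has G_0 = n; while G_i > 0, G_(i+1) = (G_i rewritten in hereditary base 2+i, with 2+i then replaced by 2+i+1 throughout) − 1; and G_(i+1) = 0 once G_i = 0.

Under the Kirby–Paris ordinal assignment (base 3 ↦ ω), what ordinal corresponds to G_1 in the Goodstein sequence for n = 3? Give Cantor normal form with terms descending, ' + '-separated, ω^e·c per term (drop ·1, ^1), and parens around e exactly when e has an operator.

(0) 3|_2 = 2 + 1 ↦ 3 + 1|_3 = 4 ⇒ 3
(1) 3|_3 = 3 ↦ 4|_4 = 4 ⇒ 3

ω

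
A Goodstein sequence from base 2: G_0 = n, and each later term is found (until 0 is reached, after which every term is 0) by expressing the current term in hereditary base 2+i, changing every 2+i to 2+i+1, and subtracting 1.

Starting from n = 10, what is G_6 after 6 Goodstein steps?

G_0 = 10. HB_2(10) = 2^(2 + 1) + 2. Bump = 84. G_1 = 83.
G_1 = 83. HB_3(83) = 3^(3 + 1) + 2. Bump = 1026. G_2 = 1025.
G_2 = 1025. HB_4(1025) = 4^(4 + 1) + 1. Bump = 15626. G_3 = 15625.
G_3 = 15625. HB_5(15625) = 5^(5 + 1). Bump = 279936. G_4 = 279935.
G_4 = 279935. HB_6(279935) = 5·6^6 + 5·6^5 + 5·6^4 + 5·6^3 + 5·6^2 + 5·6 + 5. Bump = 4215755. G_5 = 4215754.
G_5 = 4215754. HB_7(4215754) = 5·7^7 + 5·7^5 + 5·7^4 + 5·7^3 + 5·7^2 + 5·7 + 4. Bump = 84073324. G_6 = 84073323.

84073323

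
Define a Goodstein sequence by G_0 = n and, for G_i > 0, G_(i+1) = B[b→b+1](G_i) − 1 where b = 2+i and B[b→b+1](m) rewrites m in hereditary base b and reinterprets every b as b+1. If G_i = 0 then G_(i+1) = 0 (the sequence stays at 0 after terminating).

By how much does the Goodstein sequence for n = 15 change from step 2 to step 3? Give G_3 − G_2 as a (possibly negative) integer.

i=0: 15 = 2^(2 + 1) + 2^2 + 2 + 1 (b=2); 2→3: 3^(3 + 1) + 3^3 + 3 + 1 = 112; 112−1 = 111
i=1: 111 = 3^(3 + 1) + 3^3 + 3 (b=3); 3→4: 4^(4 + 1) + 4^4 + 4 = 1284; 1284−1 = 1283
i=2: 1283 = 4^(4 + 1) + 4^4 + 3 (b=4); 4→5: 5^(5 + 1) + 5^5 + 3 = 18753; 18753−1 = 18752

17469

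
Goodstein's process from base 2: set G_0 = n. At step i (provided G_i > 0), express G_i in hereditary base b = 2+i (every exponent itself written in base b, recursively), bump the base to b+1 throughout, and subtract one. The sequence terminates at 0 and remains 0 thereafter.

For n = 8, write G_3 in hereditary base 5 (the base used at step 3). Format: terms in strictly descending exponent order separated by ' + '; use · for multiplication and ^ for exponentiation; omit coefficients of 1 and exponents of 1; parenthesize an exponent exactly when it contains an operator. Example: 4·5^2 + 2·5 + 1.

G_0=8  [base 2] 2^(2 + 1)  →[2↦3]→  3^(3 + 1) = 81  −1 ⇒ G_1=80
G_1=80  [base 3] 2·3^3 + 2·3^2 + 2·3 + 2  →[3↦4]→  2·4^4 + 2·4^2 + 2·4 + 2 = 554  −1 ⇒ G_2=553
G_2=553  [base 4] 2·4^4 + 2·4^2 + 2·4 + 1  →[4↦5]→  2·5^5 + 2·5^2 + 2·5 + 1 = 6311  −1 ⇒ G_3=6310

2·5^5 + 2·5^2 + 2·5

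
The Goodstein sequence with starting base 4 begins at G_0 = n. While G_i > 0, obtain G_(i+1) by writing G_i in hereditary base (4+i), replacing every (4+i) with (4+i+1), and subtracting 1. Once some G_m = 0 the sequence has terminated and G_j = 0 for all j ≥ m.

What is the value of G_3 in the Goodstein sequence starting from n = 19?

49

base 4: 19 = 4^2 + 3; at 5: 5^2 + 3 = 28; next = 27
base 5: 27 = 5^2 + 2; at 6: 6^2 + 2 = 38; next = 37
base 6: 37 = 6^2 + 1; at 7: 7^2 + 1 = 50; next = 49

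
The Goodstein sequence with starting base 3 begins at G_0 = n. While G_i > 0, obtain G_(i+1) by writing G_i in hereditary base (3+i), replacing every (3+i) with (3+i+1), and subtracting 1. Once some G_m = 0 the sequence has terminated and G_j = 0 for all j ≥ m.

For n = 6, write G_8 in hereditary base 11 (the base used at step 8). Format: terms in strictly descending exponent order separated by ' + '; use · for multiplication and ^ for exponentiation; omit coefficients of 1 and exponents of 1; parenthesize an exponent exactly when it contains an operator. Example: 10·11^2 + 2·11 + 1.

4

6 —HB3→ 2·3 —bump→ 2·4 = 8 —(−1)→ 7
7 —HB4→ 4 + 3 —bump→ 5 + 3 = 8 —(−1)→ 7
7 —HB5→ 5 + 2 —bump→ 6 + 2 = 8 —(−1)→ 7
7 —HB6→ 6 + 1 —bump→ 7 + 1 = 8 —(−1)→ 7
7 —HB7→ 7 —bump→ 8 = 8 —(−1)→ 7
7 —HB8→ 7 —bump→ 7 = 7 —(−1)→ 6
6 —HB9→ 6 —bump→ 6 = 6 —(−1)→ 5
5 —HB10→ 5 —bump→ 5 = 5 —(−1)→ 4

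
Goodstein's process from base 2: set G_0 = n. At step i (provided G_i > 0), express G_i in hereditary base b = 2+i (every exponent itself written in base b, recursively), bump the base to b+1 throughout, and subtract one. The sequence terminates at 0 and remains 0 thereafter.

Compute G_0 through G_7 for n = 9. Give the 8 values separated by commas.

G_0 = 9. HB_2(9) = 2^(2 + 1) + 1. Bump = 82. G_1 = 81.
G_1 = 81. HB_3(81) = 3^(3 + 1). Bump = 1024. G_2 = 1023.
G_2 = 1023. HB_4(1023) = 3·4^4 + 3·4^3 + 3·4^2 + 3·4 + 3. Bump = 9843. G_3 = 9842.
G_3 = 9842. HB_5(9842) = 3·5^5 + 3·5^3 + 3·5^2 + 3·5 + 2. Bump = 140744. G_4 = 140743.
G_4 = 140743. HB_6(140743) = 3·6^6 + 3·6^3 + 3·6^2 + 3·6 + 1. Bump = 2471827. G_5 = 2471826.
G_5 = 2471826. HB_7(2471826) = 3·7^7 + 3·7^3 + 3·7^2 + 3·7. Bump = 50333400. G_6 = 50333399.
G_6 = 50333399. HB_8(50333399) = 3·8^8 + 3·8^3 + 3·8^2 + 2·8 + 7. Bump = 1162263922. G_7 = 1162263921.

9, 81, 1023, 9842, 140743, 2471826, 50333399, 1162263921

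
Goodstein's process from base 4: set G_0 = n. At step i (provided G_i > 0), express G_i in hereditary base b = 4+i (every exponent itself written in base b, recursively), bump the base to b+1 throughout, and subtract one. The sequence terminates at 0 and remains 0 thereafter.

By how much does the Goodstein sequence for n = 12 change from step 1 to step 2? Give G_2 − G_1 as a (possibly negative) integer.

1

[0] 12 ≡ 3·4 (base 4). Lift 5: 15. −1: 14.
[1] 14 ≡ 2·5 + 4 (base 5). Lift 6: 16. −1: 15.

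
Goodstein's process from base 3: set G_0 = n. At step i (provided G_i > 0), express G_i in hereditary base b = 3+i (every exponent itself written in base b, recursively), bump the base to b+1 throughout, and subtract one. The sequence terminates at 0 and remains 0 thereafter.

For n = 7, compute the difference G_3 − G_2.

0

7 —HB3→ 2·3 + 1 —bump→ 2·4 + 1 = 9 —(−1)→ 8
8 —HB4→ 2·4 —bump→ 2·5 = 10 —(−1)→ 9
9 —HB5→ 5 + 4 —bump→ 6 + 4 = 10 —(−1)→ 9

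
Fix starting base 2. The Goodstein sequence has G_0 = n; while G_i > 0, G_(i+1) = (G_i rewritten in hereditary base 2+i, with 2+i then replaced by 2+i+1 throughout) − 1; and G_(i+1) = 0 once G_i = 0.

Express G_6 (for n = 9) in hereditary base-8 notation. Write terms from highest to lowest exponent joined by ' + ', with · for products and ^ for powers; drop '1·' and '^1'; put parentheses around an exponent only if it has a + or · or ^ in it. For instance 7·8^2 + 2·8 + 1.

(0) 9|_2 = 2^(2 + 1) + 1 ↦ 3^(3 + 1) + 1|_3 = 82 ⇒ 81
(1) 81|_3 = 3^(3 + 1) ↦ 4^(4 + 1)|_4 = 1024 ⇒ 1023
(2) 1023|_4 = 3·4^4 + 3·4^3 + 3·4^2 + 3·4 + 3 ↦ 3·5^5 + 3·5^3 + 3·5^2 + 3·5 + 3|_5 = 9843 ⇒ 9842
(3) 9842|_5 = 3·5^5 + 3·5^3 + 3·5^2 + 3·5 + 2 ↦ 3·6^6 + 3·6^3 + 3·6^2 + 3·6 + 2|_6 = 140744 ⇒ 140743
(4) 140743|_6 = 3·6^6 + 3·6^3 + 3·6^2 + 3·6 + 1 ↦ 3·7^7 + 3·7^3 + 3·7^2 + 3·7 + 1|_7 = 2471827 ⇒ 2471826
(5) 2471826|_7 = 3·7^7 + 3·7^3 + 3·7^2 + 3·7 ↦ 3·8^8 + 3·8^3 + 3·8^2 + 3·8|_8 = 50333400 ⇒ 50333399

3·8^8 + 3·8^3 + 3·8^2 + 2·8 + 7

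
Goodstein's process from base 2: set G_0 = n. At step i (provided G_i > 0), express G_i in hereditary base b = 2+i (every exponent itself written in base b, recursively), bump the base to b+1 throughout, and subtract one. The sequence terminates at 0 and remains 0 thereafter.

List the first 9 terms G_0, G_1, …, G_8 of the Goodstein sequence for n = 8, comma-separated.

8, 80, 553, 6310, 93395, 1647195, 33554571, 774841151, 20000000211

G_0=8  [base 2] 2^(2 + 1)  →[2↦3]→  3^(3 + 1) = 81  −1 ⇒ G_1=80
G_1=80  [base 3] 2·3^3 + 2·3^2 + 2·3 + 2  →[3↦4]→  2·4^4 + 2·4^2 + 2·4 + 2 = 554  −1 ⇒ G_2=553
G_2=553  [base 4] 2·4^4 + 2·4^2 + 2·4 + 1  →[4↦5]→  2·5^5 + 2·5^2 + 2·5 + 1 = 6311  −1 ⇒ G_3=6310
G_3=6310  [base 5] 2·5^5 + 2·5^2 + 2·5  →[5↦6]→  2·6^6 + 2·6^2 + 2·6 = 93396  −1 ⇒ G_4=93395
G_4=93395  [base 6] 2·6^6 + 2·6^2 + 6 + 5  →[6↦7]→  2·7^7 + 2·7^2 + 7 + 5 = 1647196  −1 ⇒ G_5=1647195
G_5=1647195  [base 7] 2·7^7 + 2·7^2 + 7 + 4  →[7↦8]→  2·8^8 + 2·8^2 + 8 + 4 = 33554572  −1 ⇒ G_6=33554571
G_6=33554571  [base 8] 2·8^8 + 2·8^2 + 8 + 3  →[8↦9]→  2·9^9 + 2·9^2 + 9 + 3 = 774841152  −1 ⇒ G_7=774841151
G_7=774841151  [base 9] 2·9^9 + 2·9^2 + 9 + 2  →[9↦10]→  2·10^10 + 2·10^2 + 10 + 2 = 20000000212  −1 ⇒ G_8=20000000211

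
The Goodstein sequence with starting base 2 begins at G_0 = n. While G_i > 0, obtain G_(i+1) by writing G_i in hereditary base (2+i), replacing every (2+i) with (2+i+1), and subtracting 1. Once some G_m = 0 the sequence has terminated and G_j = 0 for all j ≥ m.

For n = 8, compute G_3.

6310

i=0: 8 = 2^(2 + 1) (b=2); 2→3: 3^(3 + 1) = 81; 81−1 = 80
i=1: 80 = 2·3^3 + 2·3^2 + 2·3 + 2 (b=3); 3→4: 2·4^4 + 2·4^2 + 2·4 + 2 = 554; 554−1 = 553
i=2: 553 = 2·4^4 + 2·4^2 + 2·4 + 1 (b=4); 4→5: 2·5^5 + 2·5^2 + 2·5 + 1 = 6311; 6311−1 = 6310
i=3: 6310 = 2·5^5 + 2·5^2 + 2·5 (b=5); 5→6: 2·6^6 + 2·6^2 + 2·6 = 93396; 93396−1 = 93395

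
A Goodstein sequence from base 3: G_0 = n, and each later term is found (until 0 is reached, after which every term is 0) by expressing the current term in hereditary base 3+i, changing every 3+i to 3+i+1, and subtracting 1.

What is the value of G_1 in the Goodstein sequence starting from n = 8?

9

(0) 8|_3 = 2·3 + 2 ↦ 2·4 + 2|_4 = 10 ⇒ 9
(1) 9|_4 = 2·4 + 1 ↦ 2·5 + 1|_5 = 11 ⇒ 10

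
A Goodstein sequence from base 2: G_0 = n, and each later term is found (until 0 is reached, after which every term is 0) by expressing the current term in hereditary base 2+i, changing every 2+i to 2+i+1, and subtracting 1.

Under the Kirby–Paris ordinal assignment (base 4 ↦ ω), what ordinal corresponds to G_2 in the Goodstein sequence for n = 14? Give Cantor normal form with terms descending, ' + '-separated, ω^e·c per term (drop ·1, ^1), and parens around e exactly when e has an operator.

(0) 14|_2 = 2^(2 + 1) + 2^2 + 2 ↦ 3^(3 + 1) + 3^3 + 3|_3 = 111 ⇒ 110
(1) 110|_3 = 3^(3 + 1) + 3^3 + 2 ↦ 4^(4 + 1) + 4^4 + 2|_4 = 1282 ⇒ 1281
(2) 1281|_4 = 4^(4 + 1) + 4^4 + 1 ↦ 5^(5 + 1) + 5^5 + 1|_5 = 18751 ⇒ 18750

ω^(ω + 1) + ω^ω + 1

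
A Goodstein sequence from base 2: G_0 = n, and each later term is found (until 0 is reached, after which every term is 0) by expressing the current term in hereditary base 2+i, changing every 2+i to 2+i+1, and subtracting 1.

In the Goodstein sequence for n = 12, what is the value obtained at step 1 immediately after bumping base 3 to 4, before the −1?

1066

(0) 12|_2 = 2^(2 + 1) + 2^2 ↦ 3^(3 + 1) + 3^3|_3 = 108 ⇒ 107
(1) 107|_3 = 3^(3 + 1) + 2·3^2 + 2·3 + 2 ↦ 4^(4 + 1) + 2·4^2 + 2·4 + 2|_4 = 1066 ⇒ 1065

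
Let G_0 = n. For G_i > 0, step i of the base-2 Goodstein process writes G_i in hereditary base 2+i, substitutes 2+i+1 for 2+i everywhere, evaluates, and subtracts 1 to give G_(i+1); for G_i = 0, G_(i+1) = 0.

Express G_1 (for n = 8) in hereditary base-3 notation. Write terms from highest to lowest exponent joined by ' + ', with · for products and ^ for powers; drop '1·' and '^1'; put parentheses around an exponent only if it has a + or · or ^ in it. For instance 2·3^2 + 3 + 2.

G_0 = 8. HB_2(8) = 2^(2 + 1). Bump = 81. G_1 = 80.
G_1 = 80. HB_3(80) = 2·3^3 + 2·3^2 + 2·3 + 2. Bump = 554. G_2 = 553.

2·3^3 + 2·3^2 + 2·3 + 2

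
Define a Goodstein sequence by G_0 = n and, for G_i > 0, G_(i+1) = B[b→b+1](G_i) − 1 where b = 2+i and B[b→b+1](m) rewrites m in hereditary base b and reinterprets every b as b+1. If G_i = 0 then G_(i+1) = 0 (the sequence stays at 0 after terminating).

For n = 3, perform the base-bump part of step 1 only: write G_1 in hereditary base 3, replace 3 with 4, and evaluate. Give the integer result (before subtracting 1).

4

i=0: 3 = 2 + 1 (b=2); 2→3: 3 + 1 = 4; 4−1 = 3
i=1: 3 = 3 (b=3); 3→4: 4 = 4; 4−1 = 3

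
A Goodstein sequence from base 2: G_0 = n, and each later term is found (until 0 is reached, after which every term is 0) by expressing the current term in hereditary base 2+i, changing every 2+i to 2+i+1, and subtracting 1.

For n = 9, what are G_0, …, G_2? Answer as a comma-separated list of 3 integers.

9, 81, 1023

[0] 9 ≡ 2^(2 + 1) + 1 (base 2). Lift 3: 82. −1: 81.
[1] 81 ≡ 3^(3 + 1) (base 3). Lift 4: 1024. −1: 1023.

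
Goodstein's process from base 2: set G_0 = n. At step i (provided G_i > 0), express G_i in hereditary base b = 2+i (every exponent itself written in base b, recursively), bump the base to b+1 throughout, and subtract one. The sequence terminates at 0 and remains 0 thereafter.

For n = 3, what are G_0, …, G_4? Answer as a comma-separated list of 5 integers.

i=0: 3 = 2 + 1 (b=2); 2→3: 3 + 1 = 4; 4−1 = 3
i=1: 3 = 3 (b=3); 3→4: 4 = 4; 4−1 = 3
i=2: 3 = 3 (b=4); 4→5: 3 = 3; 3−1 = 2
i=3: 2 = 2 (b=5); 5→6: 2 = 2; 2−1 = 1

3, 3, 3, 2, 1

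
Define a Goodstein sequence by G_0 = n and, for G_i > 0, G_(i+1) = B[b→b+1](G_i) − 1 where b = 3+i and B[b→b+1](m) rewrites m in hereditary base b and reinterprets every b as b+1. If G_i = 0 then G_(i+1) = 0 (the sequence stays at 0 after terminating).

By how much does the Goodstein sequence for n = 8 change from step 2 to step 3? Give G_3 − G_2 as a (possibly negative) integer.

1

G_0 = 8. HB_3(8) = 2·3 + 2. Bump = 10. G_1 = 9.
G_1 = 9. HB_4(9) = 2·4 + 1. Bump = 11. G_2 = 10.
G_2 = 10. HB_5(10) = 2·5. Bump = 12. G_3 = 11.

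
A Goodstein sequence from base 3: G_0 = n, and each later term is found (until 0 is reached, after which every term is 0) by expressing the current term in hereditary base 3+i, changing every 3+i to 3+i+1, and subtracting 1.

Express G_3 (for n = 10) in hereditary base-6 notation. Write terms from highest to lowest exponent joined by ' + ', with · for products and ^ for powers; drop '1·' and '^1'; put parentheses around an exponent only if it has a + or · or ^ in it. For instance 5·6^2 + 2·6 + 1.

(0) 10|_3 = 3^2 + 1 ↦ 4^2 + 1|_4 = 17 ⇒ 16
(1) 16|_4 = 4^2 ↦ 5^2|_5 = 25 ⇒ 24
(2) 24|_5 = 4·5 + 4 ↦ 4·6 + 4|_6 = 28 ⇒ 27

4·6 + 3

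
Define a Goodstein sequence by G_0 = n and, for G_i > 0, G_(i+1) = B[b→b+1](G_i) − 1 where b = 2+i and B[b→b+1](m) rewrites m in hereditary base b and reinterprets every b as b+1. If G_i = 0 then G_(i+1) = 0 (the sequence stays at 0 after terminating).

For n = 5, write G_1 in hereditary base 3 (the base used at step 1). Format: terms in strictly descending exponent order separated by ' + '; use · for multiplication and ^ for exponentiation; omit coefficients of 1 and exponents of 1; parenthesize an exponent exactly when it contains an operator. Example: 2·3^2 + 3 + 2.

3^3

G_0 = 5. HB_2(5) = 2^2 + 1. Bump = 28. G_1 = 27.
G_1 = 27. HB_3(27) = 3^3. Bump = 256. G_2 = 255.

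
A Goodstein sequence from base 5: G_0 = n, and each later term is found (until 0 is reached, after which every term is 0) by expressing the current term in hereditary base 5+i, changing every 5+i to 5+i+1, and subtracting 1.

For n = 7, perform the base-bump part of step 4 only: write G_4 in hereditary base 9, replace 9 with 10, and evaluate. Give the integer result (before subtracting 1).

step 0: 7 = 5 + 2; sub 6 for 5: 6 + 2; = 8; G_1 = 8−1 = 7
step 1: 7 = 6 + 1; sub 7 for 6: 7 + 1; = 8; G_2 = 8−1 = 7
step 2: 7 = 7; sub 8 for 7: 8; = 8; G_3 = 8−1 = 7
step 3: 7 = 7; sub 9 for 8: 7; = 7; G_4 = 7−1 = 6
step 4: 6 = 6; sub 10 for 9: 6; = 6; G_5 = 6−1 = 5

6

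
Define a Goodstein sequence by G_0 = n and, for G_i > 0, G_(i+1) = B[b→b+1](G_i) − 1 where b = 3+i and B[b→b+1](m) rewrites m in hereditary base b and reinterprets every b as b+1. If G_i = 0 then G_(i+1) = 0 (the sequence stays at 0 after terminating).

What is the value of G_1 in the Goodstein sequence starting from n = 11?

step 0: 11 = 3^2 + 2; sub 4 for 3: 4^2 + 2; = 18; G_1 = 18−1 = 17
step 1: 17 = 4^2 + 1; sub 5 for 4: 5^2 + 1; = 26; G_2 = 26−1 = 25

17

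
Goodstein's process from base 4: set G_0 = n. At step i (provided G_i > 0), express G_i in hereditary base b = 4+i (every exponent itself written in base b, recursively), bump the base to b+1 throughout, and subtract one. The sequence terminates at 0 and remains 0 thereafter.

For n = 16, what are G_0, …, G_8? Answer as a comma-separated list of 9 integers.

16 —HB4→ 4^2 —bump→ 5^2 = 25 —(−1)→ 24
24 —HB5→ 4·5 + 4 —bump→ 4·6 + 4 = 28 —(−1)→ 27
27 —HB6→ 4·6 + 3 —bump→ 4·7 + 3 = 31 —(−1)→ 30
30 —HB7→ 4·7 + 2 —bump→ 4·8 + 2 = 34 —(−1)→ 33
33 —HB8→ 4·8 + 1 —bump→ 4·9 + 1 = 37 —(−1)→ 36
36 —HB9→ 4·9 —bump→ 4·10 = 40 —(−1)→ 39
39 —HB10→ 3·10 + 9 —bump→ 3·11 + 9 = 42 —(−1)→ 41
41 —HB11→ 3·11 + 8 —bump→ 3·12 + 8 = 44 —(−1)→ 43

16, 24, 27, 30, 33, 36, 39, 41, 43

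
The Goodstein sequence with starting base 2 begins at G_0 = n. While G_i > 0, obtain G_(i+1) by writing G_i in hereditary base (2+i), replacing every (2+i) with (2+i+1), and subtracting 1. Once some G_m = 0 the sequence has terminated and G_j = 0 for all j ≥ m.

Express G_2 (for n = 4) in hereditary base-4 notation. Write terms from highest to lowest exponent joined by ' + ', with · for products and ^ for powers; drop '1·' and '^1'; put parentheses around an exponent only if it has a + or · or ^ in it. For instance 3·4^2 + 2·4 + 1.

[0] 4 ≡ 2^2 (base 2). Lift 3: 27. −1: 26.
[1] 26 ≡ 2·3^2 + 2·3 + 2 (base 3). Lift 4: 42. −1: 41.
[2] 41 ≡ 2·4^2 + 2·4 + 1 (base 4). Lift 5: 61. −1: 60.

2·4^2 + 2·4 + 1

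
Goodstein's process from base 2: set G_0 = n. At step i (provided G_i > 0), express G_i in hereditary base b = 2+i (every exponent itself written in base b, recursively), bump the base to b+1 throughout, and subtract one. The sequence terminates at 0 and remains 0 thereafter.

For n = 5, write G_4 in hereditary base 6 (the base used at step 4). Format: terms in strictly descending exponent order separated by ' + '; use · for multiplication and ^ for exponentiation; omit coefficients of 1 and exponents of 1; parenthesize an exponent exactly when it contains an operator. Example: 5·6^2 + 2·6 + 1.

3·6^3 + 3·6^2 + 3·6 + 1

step 0: 5 = 2^2 + 1; sub 3 for 2: 3^3 + 1; = 28; G_1 = 28−1 = 27
step 1: 27 = 3^3; sub 4 for 3: 4^4; = 256; G_2 = 256−1 = 255
step 2: 255 = 3·4^3 + 3·4^2 + 3·4 + 3; sub 5 for 4: 3·5^3 + 3·5^2 + 3·5 + 3; = 468; G_3 = 468−1 = 467
step 3: 467 = 3·5^3 + 3·5^2 + 3·5 + 2; sub 6 for 5: 3·6^3 + 3·6^2 + 3·6 + 2; = 776; G_4 = 776−1 = 775
step 4: 775 = 3·6^3 + 3·6^2 + 3·6 + 1; sub 7 for 6: 3·7^3 + 3·7^2 + 3·7 + 1; = 1198; G_5 = 1198−1 = 1197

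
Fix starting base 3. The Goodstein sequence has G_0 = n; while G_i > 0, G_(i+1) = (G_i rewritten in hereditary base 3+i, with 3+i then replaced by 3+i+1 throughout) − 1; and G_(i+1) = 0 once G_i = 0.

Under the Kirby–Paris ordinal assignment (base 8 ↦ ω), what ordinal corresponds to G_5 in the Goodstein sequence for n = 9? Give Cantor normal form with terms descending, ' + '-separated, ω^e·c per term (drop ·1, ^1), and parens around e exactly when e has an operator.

ω·2 + 7

[0] 9 ≡ 3^2 (base 3). Lift 4: 16. −1: 15.
[1] 15 ≡ 3·4 + 3 (base 4). Lift 5: 18. −1: 17.
[2] 17 ≡ 3·5 + 2 (base 5). Lift 6: 20. −1: 19.
[3] 19 ≡ 3·6 + 1 (base 6). Lift 7: 22. −1: 21.
[4] 21 ≡ 3·7 (base 7). Lift 8: 24. −1: 23.
[5] 23 ≡ 2·8 + 7 (base 8). Lift 9: 25. −1: 24.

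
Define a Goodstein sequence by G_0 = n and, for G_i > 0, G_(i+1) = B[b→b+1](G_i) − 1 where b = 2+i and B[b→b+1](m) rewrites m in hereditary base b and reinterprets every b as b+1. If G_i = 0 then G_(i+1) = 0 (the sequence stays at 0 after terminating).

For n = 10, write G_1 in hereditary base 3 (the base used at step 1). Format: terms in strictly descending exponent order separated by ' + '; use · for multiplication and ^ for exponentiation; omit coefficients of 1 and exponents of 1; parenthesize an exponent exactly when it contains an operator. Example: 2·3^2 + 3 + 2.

3^(3 + 1) + 2

[0] 10 ≡ 2^(2 + 1) + 2 (base 2). Lift 3: 84. −1: 83.
[1] 83 ≡ 3^(3 + 1) + 2 (base 3). Lift 4: 1026. −1: 1025.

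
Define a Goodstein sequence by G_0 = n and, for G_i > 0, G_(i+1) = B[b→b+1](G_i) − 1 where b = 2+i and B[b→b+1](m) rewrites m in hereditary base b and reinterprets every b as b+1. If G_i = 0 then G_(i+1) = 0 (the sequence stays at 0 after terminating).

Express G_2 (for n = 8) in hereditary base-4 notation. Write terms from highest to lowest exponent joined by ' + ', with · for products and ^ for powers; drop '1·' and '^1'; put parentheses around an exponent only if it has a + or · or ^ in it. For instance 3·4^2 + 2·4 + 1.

(0) 8|_2 = 2^(2 + 1) ↦ 3^(3 + 1)|_3 = 81 ⇒ 80
(1) 80|_3 = 2·3^3 + 2·3^2 + 2·3 + 2 ↦ 2·4^4 + 2·4^2 + 2·4 + 2|_4 = 554 ⇒ 553
(2) 553|_4 = 2·4^4 + 2·4^2 + 2·4 + 1 ↦ 2·5^5 + 2·5^2 + 2·5 + 1|_5 = 6311 ⇒ 6310

2·4^4 + 2·4^2 + 2·4 + 1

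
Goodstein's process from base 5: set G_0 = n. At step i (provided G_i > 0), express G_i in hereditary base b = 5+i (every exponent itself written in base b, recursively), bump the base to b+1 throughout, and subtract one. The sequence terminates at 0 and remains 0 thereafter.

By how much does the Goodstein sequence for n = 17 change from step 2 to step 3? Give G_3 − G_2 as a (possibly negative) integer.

2

(0) 17|_5 = 3·5 + 2 ↦ 3·6 + 2|_6 = 20 ⇒ 19
(1) 19|_6 = 3·6 + 1 ↦ 3·7 + 1|_7 = 22 ⇒ 21
(2) 21|_7 = 3·7 ↦ 3·8|_8 = 24 ⇒ 23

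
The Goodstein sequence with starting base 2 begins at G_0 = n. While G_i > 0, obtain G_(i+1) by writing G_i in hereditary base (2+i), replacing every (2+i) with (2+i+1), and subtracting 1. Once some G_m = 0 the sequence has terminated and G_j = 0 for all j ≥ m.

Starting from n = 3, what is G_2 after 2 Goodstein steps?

3

i=0: 3 = 2 + 1 (b=2); 2→3: 3 + 1 = 4; 4−1 = 3
i=1: 3 = 3 (b=3); 3→4: 4 = 4; 4−1 = 3
i=2: 3 = 3 (b=4); 4→5: 3 = 3; 3−1 = 2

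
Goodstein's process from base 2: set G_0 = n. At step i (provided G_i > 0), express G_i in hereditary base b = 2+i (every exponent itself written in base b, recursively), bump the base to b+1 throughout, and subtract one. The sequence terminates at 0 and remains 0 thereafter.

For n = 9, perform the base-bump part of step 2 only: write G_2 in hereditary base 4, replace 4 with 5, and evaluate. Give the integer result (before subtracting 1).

9843

step 0: 9 = 2^(2 + 1) + 1; sub 3 for 2: 3^(3 + 1) + 1; = 82; G_1 = 82−1 = 81
step 1: 81 = 3^(3 + 1); sub 4 for 3: 4^(4 + 1); = 1024; G_2 = 1024−1 = 1023
step 2: 1023 = 3·4^4 + 3·4^3 + 3·4^2 + 3·4 + 3; sub 5 for 4: 3·5^5 + 3·5^3 + 3·5^2 + 3·5 + 3; = 9843; G_3 = 9843−1 = 9842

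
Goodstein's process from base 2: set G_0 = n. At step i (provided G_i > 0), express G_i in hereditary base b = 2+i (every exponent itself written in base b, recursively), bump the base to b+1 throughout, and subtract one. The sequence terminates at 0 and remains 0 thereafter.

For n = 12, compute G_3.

15685

G_0 = 12. HB_2(12) = 2^(2 + 1) + 2^2. Bump = 108. G_1 = 107.
G_1 = 107. HB_3(107) = 3^(3 + 1) + 2·3^2 + 2·3 + 2. Bump = 1066. G_2 = 1065.
G_2 = 1065. HB_4(1065) = 4^(4 + 1) + 2·4^2 + 2·4 + 1. Bump = 15686. G_3 = 15685.
G_3 = 15685. HB_5(15685) = 5^(5 + 1) + 2·5^2 + 2·5. Bump = 280020. G_4 = 280019.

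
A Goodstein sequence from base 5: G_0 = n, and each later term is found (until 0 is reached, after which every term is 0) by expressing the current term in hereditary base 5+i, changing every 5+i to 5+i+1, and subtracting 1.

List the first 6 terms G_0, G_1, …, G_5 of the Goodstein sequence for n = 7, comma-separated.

G_0=7  [base 5] 5 + 2  →[5↦6]→  6 + 2 = 8  −1 ⇒ G_1=7
G_1=7  [base 6] 6 + 1  →[6↦7]→  7 + 1 = 8  −1 ⇒ G_2=7
G_2=7  [base 7] 7  →[7↦8]→  8 = 8  −1 ⇒ G_3=7
G_3=7  [base 8] 7  →[8↦9]→  7 = 7  −1 ⇒ G_4=6
G_4=6  [base 9] 6  →[9↦10]→  6 = 6  −1 ⇒ G_5=5

7, 7, 7, 7, 6, 5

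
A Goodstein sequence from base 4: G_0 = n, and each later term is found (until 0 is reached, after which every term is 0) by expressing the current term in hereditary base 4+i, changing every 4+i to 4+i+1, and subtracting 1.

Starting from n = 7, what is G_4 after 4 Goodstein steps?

7

G_0=7  [base 4] 4 + 3  →[4↦5]→  5 + 3 = 8  −1 ⇒ G_1=7
G_1=7  [base 5] 5 + 2  →[5↦6]→  6 + 2 = 8  −1 ⇒ G_2=7
G_2=7  [base 6] 6 + 1  →[6↦7]→  7 + 1 = 8  −1 ⇒ G_3=7
G_3=7  [base 7] 7  →[7↦8]→  8 = 8  −1 ⇒ G_4=7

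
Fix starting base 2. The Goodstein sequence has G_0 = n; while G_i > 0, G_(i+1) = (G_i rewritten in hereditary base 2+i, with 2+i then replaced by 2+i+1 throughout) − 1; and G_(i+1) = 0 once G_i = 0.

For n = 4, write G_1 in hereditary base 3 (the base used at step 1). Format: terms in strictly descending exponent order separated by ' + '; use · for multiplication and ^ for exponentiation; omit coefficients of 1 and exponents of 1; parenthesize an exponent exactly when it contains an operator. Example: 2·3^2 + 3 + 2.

step 0: 4 = 2^2; sub 3 for 2: 3^3; = 27; G_1 = 27−1 = 26
step 1: 26 = 2·3^2 + 2·3 + 2; sub 4 for 3: 2·4^2 + 2·4 + 2; = 42; G_2 = 42−1 = 41

2·3^2 + 2·3 + 2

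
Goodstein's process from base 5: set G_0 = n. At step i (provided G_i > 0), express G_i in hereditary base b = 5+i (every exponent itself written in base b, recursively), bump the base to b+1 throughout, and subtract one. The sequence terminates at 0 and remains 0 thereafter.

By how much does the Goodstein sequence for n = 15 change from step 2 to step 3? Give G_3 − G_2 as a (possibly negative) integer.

1

15 —HB5→ 3·5 —bump→ 3·6 = 18 —(−1)→ 17
17 —HB6→ 2·6 + 5 —bump→ 2·7 + 5 = 19 —(−1)→ 18
18 —HB7→ 2·7 + 4 —bump→ 2·8 + 4 = 20 —(−1)→ 19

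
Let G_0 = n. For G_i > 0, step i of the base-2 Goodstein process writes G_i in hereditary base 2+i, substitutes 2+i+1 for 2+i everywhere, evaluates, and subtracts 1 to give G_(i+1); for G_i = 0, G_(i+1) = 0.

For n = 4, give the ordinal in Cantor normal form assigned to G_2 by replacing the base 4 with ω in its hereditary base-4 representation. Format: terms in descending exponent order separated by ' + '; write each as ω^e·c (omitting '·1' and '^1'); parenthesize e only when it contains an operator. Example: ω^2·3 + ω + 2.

G_0 = 4. HB_2(4) = 2^2. Bump = 27. G_1 = 26.
G_1 = 26. HB_3(26) = 2·3^2 + 2·3 + 2. Bump = 42. G_2 = 41.
G_2 = 41. HB_4(41) = 2·4^2 + 2·4 + 1. Bump = 61. G_3 = 60.

ω^2·2 + ω·2 + 1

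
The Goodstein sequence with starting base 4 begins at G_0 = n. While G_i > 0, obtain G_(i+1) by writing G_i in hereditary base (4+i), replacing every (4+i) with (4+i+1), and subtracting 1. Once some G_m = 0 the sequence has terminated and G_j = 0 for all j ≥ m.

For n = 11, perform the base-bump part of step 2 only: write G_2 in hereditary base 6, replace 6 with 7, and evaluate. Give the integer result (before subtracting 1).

[0] 11 ≡ 2·4 + 3 (base 4). Lift 5: 13. −1: 12.
[1] 12 ≡ 2·5 + 2 (base 5). Lift 6: 14. −1: 13.
[2] 13 ≡ 2·6 + 1 (base 6). Lift 7: 15. −1: 14.

15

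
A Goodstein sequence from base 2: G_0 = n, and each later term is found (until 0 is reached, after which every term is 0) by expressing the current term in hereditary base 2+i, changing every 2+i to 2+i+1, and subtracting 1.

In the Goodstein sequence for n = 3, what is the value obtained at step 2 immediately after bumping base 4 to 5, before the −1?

3

3 —HB2→ 2 + 1 —bump→ 3 + 1 = 4 —(−1)→ 3
3 —HB3→ 3 —bump→ 4 = 4 —(−1)→ 3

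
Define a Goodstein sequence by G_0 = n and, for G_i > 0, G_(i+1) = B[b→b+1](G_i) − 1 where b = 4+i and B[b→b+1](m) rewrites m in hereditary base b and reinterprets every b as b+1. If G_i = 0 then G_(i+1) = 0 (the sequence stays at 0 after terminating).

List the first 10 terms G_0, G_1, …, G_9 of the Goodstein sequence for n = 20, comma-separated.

20, 29, 39, 51, 65, 81, 99, 107, 115, 123

G_0=20  [base 4] 4^2 + 4  →[4↦5]→  5^2 + 5 = 30  −1 ⇒ G_1=29
G_1=29  [base 5] 5^2 + 4  →[5↦6]→  6^2 + 4 = 40  −1 ⇒ G_2=39
G_2=39  [base 6] 6^2 + 3  →[6↦7]→  7^2 + 3 = 52  −1 ⇒ G_3=51
G_3=51  [base 7] 7^2 + 2  →[7↦8]→  8^2 + 2 = 66  −1 ⇒ G_4=65
G_4=65  [base 8] 8^2 + 1  →[8↦9]→  9^2 + 1 = 82  −1 ⇒ G_5=81
G_5=81  [base 9] 9^2  →[9↦10]→  10^2 = 100  −1 ⇒ G_6=99
G_6=99  [base 10] 9·10 + 9  →[10↦11]→  9·11 + 9 = 108  −1 ⇒ G_7=107
G_7=107  [base 11] 9·11 + 8  →[11↦12]→  9·12 + 8 = 116  −1 ⇒ G_8=115
G_8=115  [base 12] 9·12 + 7  →[12↦13]→  9·13 + 7 = 124  −1 ⇒ G_9=123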